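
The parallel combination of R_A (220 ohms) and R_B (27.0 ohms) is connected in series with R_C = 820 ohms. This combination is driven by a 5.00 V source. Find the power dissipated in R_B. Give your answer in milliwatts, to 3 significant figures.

Reduce the parallel combination to a single R_p; the circuit then becomes R_p in series with the remaining resistor.
R_p = (220×27.0)/(220+27.0) = 24.05 Ω
R_total = R_p + 820 = 24.05 + 820 = 844.0 Ω
I = V / R_total = 5.00 / 844.0 = 0.005924 A
Voltage across the parallel pair: V_p = I × R_p = 0.005924 × 24.05 = 0.1425 V
Use P = V²/R for R_B with V = V_p.
P_R_B = (0.1425)² / 27.0 = 0.0007517 W

0.752 mW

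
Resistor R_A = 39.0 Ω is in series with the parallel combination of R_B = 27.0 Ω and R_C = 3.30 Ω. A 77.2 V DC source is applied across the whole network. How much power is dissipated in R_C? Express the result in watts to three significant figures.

8.88 W

Replace R_B and R_C with their parallel equivalent so the circuit becomes R_A in series with R_p.
R_p = (27.0×3.30)/(27.0+3.30) = 2.941 Ω
R_total = 39.0 + 2.941 = 41.94 Ω
I = V / R_total = 77.2 / 41.94 = 1.841 A
Voltage across the parallel pair: V_p = I × R_p = 1.841 × 2.941 = 5.413 V
R_C is across V_p, so use P = V²/R for that branch.
P_R_C = (5.413)² / 3.30 = 8.878 W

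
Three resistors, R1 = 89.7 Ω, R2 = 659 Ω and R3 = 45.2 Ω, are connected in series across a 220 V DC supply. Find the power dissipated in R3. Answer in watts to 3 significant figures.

In a series string the same current flows through every resistor — find that current, then P = I²R for the one we want.
R_total = 89.7 + 659 + 45.2 = 793.9 Ω
I = V / R_total = 220 / 793.9 = 0.2771 A
P_R3 = I² × R3 = (0.2771)² × 45.2 = 3.471 W

3.47 W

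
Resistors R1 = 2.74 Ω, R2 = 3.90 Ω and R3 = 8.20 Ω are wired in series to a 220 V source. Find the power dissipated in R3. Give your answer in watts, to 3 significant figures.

Every series element carries the same I. Get I from the total resistance, then P = I² × R3.
R_total = 2.74 + 3.90 + 8.20 = 14.84 Ω
I = V / R_total = 220 / 14.84 = 14.82 A
P_R3 = I² × R3 = (14.82)² × 8.20 = 1802 W

1800 W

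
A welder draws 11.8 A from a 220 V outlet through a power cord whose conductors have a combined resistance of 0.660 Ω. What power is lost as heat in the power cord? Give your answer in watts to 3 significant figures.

Line loss is just I²R for the cable — we know both I and R_line directly.
The power cord carries the full 11.8 A.
P_line = I² R_line = (11.80)² × 0.660 = 91.90 W

91.9 W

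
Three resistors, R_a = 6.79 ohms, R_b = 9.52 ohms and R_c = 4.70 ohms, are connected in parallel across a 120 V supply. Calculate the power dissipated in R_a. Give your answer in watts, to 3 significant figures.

Parallel branches share the same voltage; P = V²/R gives the branch power in one step.
P_R_a = V² / R_a = (120)² / 6.79 Ω = 2121 W

2120 W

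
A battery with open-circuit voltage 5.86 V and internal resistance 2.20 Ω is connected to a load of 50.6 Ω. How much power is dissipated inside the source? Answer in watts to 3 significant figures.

0.0271 W

The internal resistance carries the same current as the load; P_int = I²r.
I = ε / (r + R) = 5.86 / (2.20 + 50.6) = 0.1110 A
P_int = I² r = (0.1110)² × 2.20 = 0.02710 W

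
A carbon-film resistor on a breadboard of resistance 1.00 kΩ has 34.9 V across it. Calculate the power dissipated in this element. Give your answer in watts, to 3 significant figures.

1.22 W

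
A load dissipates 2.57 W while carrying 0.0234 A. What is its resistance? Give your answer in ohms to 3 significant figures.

Rearranging the power relation for the two known quantities gives R = P / I².
R = 2.57 / (0.02340)² = 4694 Ω

4690 Ω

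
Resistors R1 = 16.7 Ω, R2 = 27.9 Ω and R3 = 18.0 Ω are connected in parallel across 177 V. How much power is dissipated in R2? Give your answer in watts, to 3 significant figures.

1120 W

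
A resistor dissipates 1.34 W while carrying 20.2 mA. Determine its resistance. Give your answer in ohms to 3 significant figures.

3280 Ω

From P = V I = I²R = V²/R, with the two given quantities we get R = P / I².
R = 1.34 / (0.02020)² = 3284 Ω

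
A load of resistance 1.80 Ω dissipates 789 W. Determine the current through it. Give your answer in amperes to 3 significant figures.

20.9 A

From P = V I = I²R = V²/R, with the two given quantities we get I = √(P / R).
I = √(789 / 1.80) = 20.94 A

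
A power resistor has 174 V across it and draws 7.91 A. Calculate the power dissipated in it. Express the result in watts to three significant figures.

Since both terminal voltage and current are stated, P = V I gives the power in one step.
P = 174 V × 7.910 A = 1376 W

1380 W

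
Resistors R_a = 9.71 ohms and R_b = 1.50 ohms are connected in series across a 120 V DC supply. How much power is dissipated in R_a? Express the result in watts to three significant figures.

1110 W

Since the resistors are in series they all carry the loop current I = V/R_total; the power in any one is I²R.
R_total = 9.71 + 1.50 = 11.21 Ω
I = V / R_total = 120 / 11.21 = 10.70 A
P_R_a = I² × R_a = (10.70)² × 9.71 = 1113 W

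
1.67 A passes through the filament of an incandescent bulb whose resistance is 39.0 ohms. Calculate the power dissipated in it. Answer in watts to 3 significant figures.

109 W

Current and resistance are given, so P = I²R is the direct form.
P = (1.670 A)² × 39.0 Ω = 108.8 W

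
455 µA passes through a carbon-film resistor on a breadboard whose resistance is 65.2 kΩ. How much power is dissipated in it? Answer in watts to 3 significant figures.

With I and R stated, P = I²R applies in one step.
P = (0.0004550 A)² × 65200 Ω = 0.01350 W

0.0135 W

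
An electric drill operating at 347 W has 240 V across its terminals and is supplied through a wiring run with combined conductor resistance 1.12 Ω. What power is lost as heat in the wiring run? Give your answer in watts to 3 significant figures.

2.34 W

Only the current and the line resistance are needed for the I²R loss.
I = P / V = 347 / 240 = 1.446 A through the wiring run.
P_line = I² R_line = (1.446)² × 1.12 = 2.341 W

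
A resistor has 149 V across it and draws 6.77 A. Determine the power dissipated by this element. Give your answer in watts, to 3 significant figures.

1010 W

With V and I both given, power follows immediately from P = V I.
P = 149 V × 6.770 A = 1009 W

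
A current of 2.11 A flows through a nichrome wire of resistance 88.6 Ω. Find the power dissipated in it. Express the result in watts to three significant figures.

The current through and the resistance of the element are both given; use P = I²R.
P = (2.110 A)² × 88.6 Ω = 394.5 W

394 W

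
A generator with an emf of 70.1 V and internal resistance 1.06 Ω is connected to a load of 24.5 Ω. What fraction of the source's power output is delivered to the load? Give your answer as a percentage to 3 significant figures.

95.9 %

η = P_load/(P_load+P_int) = I²R/(I²R+I²r) = R/(R+r) — the I² cancels for series elements.
η = R / (R + r) = 24.5 / (24.5 + 1.06) = 0.9585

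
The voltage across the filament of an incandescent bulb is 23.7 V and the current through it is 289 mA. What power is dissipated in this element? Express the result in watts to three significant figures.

6.85 W

Both the voltage across and the current through the element are known, so P = V I applies directly.
P = 23.7 V × 0.2890 A = 6.849 W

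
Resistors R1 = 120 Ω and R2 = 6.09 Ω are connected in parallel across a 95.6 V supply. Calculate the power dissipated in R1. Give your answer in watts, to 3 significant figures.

76.2 W

Each parallel branch sees the full supply voltage, so P = V²/R applies directly to the target branch.
P_R1 = V² / R1 = (95.6)² / 120 Ω = 76.16 W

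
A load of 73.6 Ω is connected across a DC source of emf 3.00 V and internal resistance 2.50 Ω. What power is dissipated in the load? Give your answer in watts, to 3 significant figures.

0.114 W

Find the circuit current first, then P = I²R for the load (series elements share I).
I = ε / (r + R) = 3.00 / (2.50 + 73.6) = 0.03942 A
P_load = I² R = (0.03942)² × 73.6 = 0.1144 W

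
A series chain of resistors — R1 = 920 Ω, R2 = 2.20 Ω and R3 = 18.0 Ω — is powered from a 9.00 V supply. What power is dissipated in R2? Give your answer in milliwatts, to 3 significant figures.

In a series string the same current flows through every resistor — find that current, then P = I²R for the one we want.
R_total = 920 + 2.20 + 18.0 = 940.2 Ω
I = V / R_total = 9.00 / 940.2 = 0.009572 A
P_R2 = I² × R2 = (0.009572)² × 2.20 = 0.0002016 W

0.202 mW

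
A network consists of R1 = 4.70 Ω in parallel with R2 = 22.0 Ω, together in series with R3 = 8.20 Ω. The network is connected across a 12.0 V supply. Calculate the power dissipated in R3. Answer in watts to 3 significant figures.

8.10 W

Collapse the R1‖R2 pair into one equivalent R_p; then R_p and R3 form a series string.
R_p = (4.70×22.0)/(4.70+22.0) = 3.873 Ω
R_total = R_p + 8.20 = 3.873 + 8.20 = 12.07 Ω
I = V / R_total = 12.0 / 12.07 = 0.9940 A
R3 is the series element, so its power is I²R.
P_R3 = (0.9940)² × 8.20 = 8.102 W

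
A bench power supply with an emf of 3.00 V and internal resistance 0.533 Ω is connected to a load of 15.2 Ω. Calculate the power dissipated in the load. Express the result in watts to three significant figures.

0.553 W

Load and internal resistance form a series loop — compute the loop current, then the load power via I²R.
I = ε / (r + R) = 3.00 / (0.533 + 15.2) = 0.1907 A
P_load = I² R = (0.1907)² × 15.2 = 0.5527 W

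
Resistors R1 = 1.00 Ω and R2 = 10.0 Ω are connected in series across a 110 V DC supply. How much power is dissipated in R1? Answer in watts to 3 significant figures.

100 W

Series elements share the same current, so find I first, then use P = I²R.
R_total = 1.00 + 10.0 = 11.00 Ω
I = V / R_total = 110 / 11.00 = 10.00 A
P_R1 = I² × R1 = (10.00)² × 1.00 = 100.0 W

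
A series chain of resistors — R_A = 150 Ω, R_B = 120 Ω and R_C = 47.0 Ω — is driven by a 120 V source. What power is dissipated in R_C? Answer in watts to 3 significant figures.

Since the resistors are in series they all carry the loop current I = V/R_total; the power in any one is I²R.
R_total = 150 + 120 + 47.0 = 317.0 Ω
I = V / R_total = 120 / 317.0 = 0.3785 A
P_R_C = I² × R_C = (0.3785)² × 47.0 = 6.735 W

6.74 W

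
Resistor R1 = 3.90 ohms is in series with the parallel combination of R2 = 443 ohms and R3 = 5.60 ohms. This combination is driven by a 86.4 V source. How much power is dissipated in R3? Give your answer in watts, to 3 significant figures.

Replace R2 and R3 with their parallel equivalent so the circuit becomes R1 in series with R_p.
R_p = (443×5.60)/(443+5.60) = 5.530 Ω
R_total = 3.90 + 5.530 = 9.430 Ω
I = V / R_total = 86.4 / 9.430 = 9.162 A
Voltage across the parallel pair: V_p = I × R_p = 9.162 × 5.530 = 50.67 V
With V_p across R3, its power is V_p²/R3.
P_R3 = (50.67)² / 5.60 = 458.4 W

458 W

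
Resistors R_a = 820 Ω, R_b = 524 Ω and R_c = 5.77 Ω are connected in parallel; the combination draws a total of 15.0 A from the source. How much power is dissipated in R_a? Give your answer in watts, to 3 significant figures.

8.81 W

Only the total current is stated, so first find the parallel equivalent to get the voltage across the combination.
1/R_eq = 1/820 + 1/524 + 1/5.77 ⇒ R_eq = 5.668 Ω
V = I_total × R_eq = 15.00 × 5.668 = 85.02 V
P_R_a = V² / R_a = (85.02)² / 820 = 8.814 W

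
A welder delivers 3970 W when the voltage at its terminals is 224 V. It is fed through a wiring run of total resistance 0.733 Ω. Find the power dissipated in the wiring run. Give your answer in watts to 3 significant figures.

Line loss is just I²R for the cable — we know both I and R_line directly.
I = P / V = 3970 / 224 = 17.72 A through the wiring run.
P_line = I² R_line = (17.72)² × 0.733 = 230.2 W

230 W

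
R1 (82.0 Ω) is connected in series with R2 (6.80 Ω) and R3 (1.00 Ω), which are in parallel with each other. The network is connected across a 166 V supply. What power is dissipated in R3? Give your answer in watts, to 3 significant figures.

3.05 W

Reduce the parallel pair to R_p first; the network is then a simple series string.
R_p = (6.80×1.00)/(6.80+1.00) = 0.8718 Ω
R_total = 82.0 + 0.8718 = 82.87 Ω
I = V / R_total = 166 / 82.87 = 2.003 A
Voltage across the parallel pair: V_p = I × R_p = 2.003 × 0.8718 = 1.746 V
R3 is across V_p, so use P = V²/R for that branch.
P_R3 = (1.746)² / 1.00 = 3.050 W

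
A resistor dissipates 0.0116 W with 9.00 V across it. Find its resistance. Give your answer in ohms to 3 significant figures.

6980 Ω

Rearranging the power relation for the two known quantities gives R = V² / P.
R = (9.00)² / 0.0116 = 6983 Ω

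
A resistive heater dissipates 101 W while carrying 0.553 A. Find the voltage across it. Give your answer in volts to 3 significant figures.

Inverting the appropriate power form: V = P / I.
V = 101 / 0.5530 = 182.6 V

183 V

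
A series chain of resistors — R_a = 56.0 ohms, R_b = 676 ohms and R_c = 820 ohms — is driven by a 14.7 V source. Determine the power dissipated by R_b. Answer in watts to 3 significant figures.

In a series string the same current flows through every resistor — find that current, then P = I²R for the one we want.
R_total = 56.0 + 676 + 820 = 1552 Ω
I = V / R_total = 14.7 / 1552 = 0.009472 A
P_R_b = I² × R_b = (0.009472)² × 676 = 0.06065 W

0.0606 W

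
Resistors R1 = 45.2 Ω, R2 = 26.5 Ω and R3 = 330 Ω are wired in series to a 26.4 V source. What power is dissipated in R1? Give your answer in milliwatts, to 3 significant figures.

In a series string the same current flows through every resistor — find that current, then P = I²R for the one we want.
R_total = 45.2 + 26.5 + 330 = 401.7 Ω
I = V / R_total = 26.4 / 401.7 = 0.06572 A
P_R1 = I² × R1 = (0.06572)² × 45.2 = 0.1952 W

195 mW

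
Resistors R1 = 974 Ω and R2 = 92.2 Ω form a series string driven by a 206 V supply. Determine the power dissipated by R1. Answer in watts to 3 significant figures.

The current is common to all series resistors; compute it, then apply P = I²R for the target.
R_total = 974 + 92.2 = 1066 Ω
I = V / R_total = 206 / 1066 = 0.1932 A
P_R1 = I² × R1 = (0.1932)² × 974 = 36.36 W

36.4 W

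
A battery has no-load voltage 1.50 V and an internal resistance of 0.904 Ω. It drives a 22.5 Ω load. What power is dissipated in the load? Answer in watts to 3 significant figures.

Load and internal resistance form a series loop — compute the loop current, then the load power via I²R.
I = ε / (r + R) = 1.50 / (0.904 + 22.5) = 0.06409 A
P_load = I² R = (0.06409)² × 22.5 = 0.09242 W

0.0924 W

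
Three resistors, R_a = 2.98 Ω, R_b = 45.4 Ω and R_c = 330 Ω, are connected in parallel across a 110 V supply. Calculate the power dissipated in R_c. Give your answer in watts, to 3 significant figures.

36.7 W

Parallel branches share the same voltage; P = V²/R gives the branch power in one step.
P_R_c = V² / R_c = (110)² / 330 Ω = 36.67 W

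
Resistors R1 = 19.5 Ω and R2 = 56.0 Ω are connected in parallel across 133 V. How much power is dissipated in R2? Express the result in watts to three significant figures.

Parallel branches share the same voltage; P = V²/R gives the branch power in one step.
P_R2 = V² / R2 = (133)² / 56.0 Ω = 315.9 W

316 W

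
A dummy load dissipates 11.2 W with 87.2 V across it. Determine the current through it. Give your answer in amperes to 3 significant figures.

0.128 A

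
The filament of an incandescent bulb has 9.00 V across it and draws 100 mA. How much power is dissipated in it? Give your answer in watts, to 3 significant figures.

With V and I both given, power follows immediately from P = V I.
P = 9.00 V × 0.1000 A = 0.9000 W

0.900 W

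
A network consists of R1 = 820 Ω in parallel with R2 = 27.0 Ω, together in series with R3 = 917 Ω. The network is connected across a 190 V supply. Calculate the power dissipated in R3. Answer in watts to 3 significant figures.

37.2 W

First find R_p for the parallel pair, then treat R_p + R3 as a series loop.
R_p = (820×27.0)/(820+27.0) = 26.14 Ω
R_total = R_p + 917 = 26.14 + 917 = 943.1 Ω
I = V / R_total = 190 / 943.1 = 0.2015 A
All the supply current flows through R3; use P = I²R3.
P_R3 = (0.2015)² × 917 = 37.22 W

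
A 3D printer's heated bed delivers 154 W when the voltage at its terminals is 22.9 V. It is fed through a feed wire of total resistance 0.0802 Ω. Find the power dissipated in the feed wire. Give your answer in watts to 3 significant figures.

Line loss is just I²R for the cable — we know both I and R_line directly.
I = P / V = 154 / 22.9 = 6.725 A through the feed wire.
P_line = I² R_line = (6.725)² × 0.0802 = 3.627 W

3.63 W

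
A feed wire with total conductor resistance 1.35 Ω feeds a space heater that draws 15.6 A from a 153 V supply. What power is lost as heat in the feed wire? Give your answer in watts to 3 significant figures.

Line loss is just I²R for the cable — we know both I and R_line directly.
The feed wire carries the full 15.6 A.
P_line = I² R_line = (15.60)² × 1.35 = 328.5 W

329 W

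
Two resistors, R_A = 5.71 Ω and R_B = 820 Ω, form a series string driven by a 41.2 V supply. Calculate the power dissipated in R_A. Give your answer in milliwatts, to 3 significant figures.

Series elements share the same current, so find I first, then use P = I²R.
R_total = 5.71 + 820 = 825.7 Ω
I = V / R_total = 41.2 / 825.7 = 0.04990 A
P_R_A = I² × R_A = (0.04990)² × 5.71 = 0.01422 W

14.2 mW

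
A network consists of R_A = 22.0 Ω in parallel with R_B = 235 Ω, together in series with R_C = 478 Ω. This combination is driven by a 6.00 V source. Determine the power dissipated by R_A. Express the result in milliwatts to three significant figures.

First find R_p for the parallel pair, then treat R_p + R_C as a series loop.
R_p = (22.0×235)/(22.0+235) = 20.12 Ω
R_total = R_p + 478 = 20.12 + 478 = 498.1 Ω
I = V / R_total = 6.00 / 498.1 = 0.01205 A
Voltage across the parallel pair: V_p = I × R_p = 0.01205 × 20.12 = 0.2423 V
R_A sits across V_p; its power is V_p²/R.
P_R_A = (0.2423)² / 22.0 = 0.002669 W

2.67 mW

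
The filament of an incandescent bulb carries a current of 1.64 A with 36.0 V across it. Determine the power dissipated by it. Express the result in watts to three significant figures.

59.0 W

With V and I both given, power follows immediately from P = V I.
P = 36.0 V × 1.640 A = 59.04 W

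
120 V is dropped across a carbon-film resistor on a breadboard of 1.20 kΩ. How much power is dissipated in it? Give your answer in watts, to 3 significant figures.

12.0 W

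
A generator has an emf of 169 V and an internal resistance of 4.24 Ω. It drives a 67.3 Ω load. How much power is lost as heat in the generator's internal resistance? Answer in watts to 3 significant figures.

The source's internal resistance is just another series element carrying I; its dissipation is I²r.
I = ε / (r + R) = 169 / (4.24 + 67.3) = 2.362 A
P_int = I² r = (2.362)² × 4.24 = 23.66 W

23.7 W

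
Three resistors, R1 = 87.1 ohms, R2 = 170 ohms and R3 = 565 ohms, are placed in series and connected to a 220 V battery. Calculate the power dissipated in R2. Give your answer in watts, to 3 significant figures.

12.2 W

The current is common to all series resistors; compute it, then apply P = I²R for the target.
R_total = 87.1 + 170 + 565 = 822.1 Ω
I = V / R_total = 220 / 822.1 = 0.2676 A
P_R2 = I² × R2 = (0.2676)² × 170 = 12.17 W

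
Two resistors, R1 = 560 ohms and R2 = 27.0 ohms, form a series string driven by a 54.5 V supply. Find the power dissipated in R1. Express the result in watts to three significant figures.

4.83 W

Every series element carries the same I. Get I from the total resistance, then P = I² × R1.
R_total = 560 + 27.0 = 587.0 Ω
I = V / R_total = 54.5 / 587.0 = 0.09284 A
P_R1 = I² × R1 = (0.09284)² × 560 = 4.827 W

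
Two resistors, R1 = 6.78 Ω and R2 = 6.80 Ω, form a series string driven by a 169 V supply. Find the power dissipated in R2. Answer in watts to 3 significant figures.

1050 W

Every series element carries the same I. Get I from the total resistance, then P = I² × R2.
R_total = 6.78 + 6.80 = 13.58 Ω
I = V / R_total = 169 / 13.58 = 12.44 A
P_R2 = I² × R2 = (12.44)² × 6.80 = 1053 W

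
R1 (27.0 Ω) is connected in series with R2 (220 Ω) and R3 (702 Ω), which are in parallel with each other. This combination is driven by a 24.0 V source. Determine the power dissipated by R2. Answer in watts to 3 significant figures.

1.94 W

Replace R2 and R3 with their parallel equivalent so the circuit becomes R1 in series with R_p.
R_p = (220×702)/(220+702) = 167.5 Ω
R_total = 27.0 + 167.5 = 194.5 Ω
I = V / R_total = 24.0 / 194.5 = 0.1234 A
Voltage across the parallel pair: V_p = I × R_p = 0.1234 × 167.5 = 20.67 V
R2 sees V_p directly, so P = V_p² / R2.
P_R2 = (20.67)² / 220 = 1.942 W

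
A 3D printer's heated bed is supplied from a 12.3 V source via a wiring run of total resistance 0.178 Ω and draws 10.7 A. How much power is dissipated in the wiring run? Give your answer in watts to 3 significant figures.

20.4 W

The wiring run and load are in series, so the same current flows in both; the loss is I²R_line.
The wiring run carries the full 10.7 A.
P_line = I² R_line = (10.70)² × 0.178 = 20.38 W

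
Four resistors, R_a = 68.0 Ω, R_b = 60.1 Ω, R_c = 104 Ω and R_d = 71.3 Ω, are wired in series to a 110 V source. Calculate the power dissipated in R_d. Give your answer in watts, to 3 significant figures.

9.37 W

Series elements share the same current, so find I first, then use P = I²R.
R_total = 68.0 + 60.1 + 104 + 71.3 = 303.4 Ω
I = V / R_total = 110 / 303.4 = 0.3626 A
P_R_d = I² × R_d = (0.3626)² × 71.3 = 9.372 W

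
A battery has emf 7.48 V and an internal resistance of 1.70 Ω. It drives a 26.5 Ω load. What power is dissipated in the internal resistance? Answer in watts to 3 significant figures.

The internal resistance carries the same current as the load; P_int = I²r.
I = ε / (r + R) = 7.48 / (1.70 + 26.5) = 0.2652 A
P_int = I² r = (0.2652)² × 1.70 = 0.1196 W

0.120 W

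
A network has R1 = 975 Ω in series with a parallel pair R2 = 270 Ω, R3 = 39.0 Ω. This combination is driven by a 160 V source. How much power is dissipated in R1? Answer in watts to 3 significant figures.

Reduce the parallel pair to R_p first; the network is then a simple series string.
R_p = (270×39.0)/(270+39.0) = 34.08 Ω
R_total = 975 + 34.08 = 1009 Ω
I = V / R_total = 160 / 1009 = 0.1586 A
The full supply current passes through R1: P = I²R.
P_R1 = (0.1586)² × 975 = 24.51 W

24.5 W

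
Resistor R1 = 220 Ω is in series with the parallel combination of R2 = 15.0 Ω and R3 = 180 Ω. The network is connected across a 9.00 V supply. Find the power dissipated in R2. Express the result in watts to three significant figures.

0.0189 W

Collapse R2‖R3 to a single equivalent, reducing the network to two series elements.
R_p = (15.0×180)/(15.0+180) = 13.85 Ω
R_total = 220 + 13.85 = 233.8 Ω
I = V / R_total = 9.00 / 233.8 = 0.03849 A
Voltage across the parallel pair: V_p = I × R_p = 0.03849 × 13.85 = 0.5329 V
R2 is across V_p, so use P = V²/R for that branch.
P_R2 = (0.5329)² / 15.0 = 0.01893 W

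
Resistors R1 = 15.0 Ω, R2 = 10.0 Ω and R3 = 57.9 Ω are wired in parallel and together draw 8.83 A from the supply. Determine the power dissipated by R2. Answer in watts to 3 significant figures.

230 W

Only the total current is stated, so first find the parallel equivalent to get the voltage across the combination.
1/R_eq = 1/15.0 + 1/10.0 + 1/57.9 ⇒ R_eq = 5.437 Ω
V = I_total × R_eq = 8.830 × 5.437 = 48.01 V
P_R2 = V² / R2 = (48.01)² / 10.0 = 230.5 W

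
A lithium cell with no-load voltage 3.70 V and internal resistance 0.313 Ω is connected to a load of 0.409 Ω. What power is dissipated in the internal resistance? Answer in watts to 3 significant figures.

8.22 W

Internal loss is I²r, with I set by the total series resistance r+R.
I = ε / (r + R) = 3.70 / (0.313 + 0.409) = 5.125 A
P_int = I² r = (5.125)² × 0.313 = 8.220 W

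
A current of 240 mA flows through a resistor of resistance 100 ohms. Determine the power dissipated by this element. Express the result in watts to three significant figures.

With I and R stated, P = I²R applies in one step.
P = (0.2400 A)² × 100 Ω = 5.760 W

5.76 W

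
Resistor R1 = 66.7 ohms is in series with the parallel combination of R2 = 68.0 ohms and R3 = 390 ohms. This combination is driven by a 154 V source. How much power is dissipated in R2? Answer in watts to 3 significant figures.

Replace R2 and R3 with their parallel equivalent so the circuit becomes R1 in series with R_p.
R_p = (68.0×390)/(68.0+390) = 57.90 Ω
R_total = 66.7 + 57.90 = 124.6 Ω
I = V / R_total = 154 / 124.6 = 1.236 A
Voltage across the parallel pair: V_p = I × R_p = 1.236 × 57.90 = 71.56 V
R2 is across V_p, so use P = V²/R for that branch.
P_R2 = (71.56)² / 68.0 = 75.32 W

75.3 W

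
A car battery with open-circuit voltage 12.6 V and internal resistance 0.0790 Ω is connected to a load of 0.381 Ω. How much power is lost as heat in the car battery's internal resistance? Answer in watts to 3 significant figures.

59.3 W

The source's internal resistance is just another series element carrying I; its dissipation is I²r.
I = ε / (r + R) = 12.6 / (0.0790 + 0.381) = 27.39 A
P_int = I² r = (27.39)² × 0.0790 = 59.27 W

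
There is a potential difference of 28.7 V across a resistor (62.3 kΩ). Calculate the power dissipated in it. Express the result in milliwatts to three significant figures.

13.2 mW

Voltage and resistance are given, so P = V²/R is the one-step route.
P = (28.7 V)² / 62300 Ω = 0.01322 W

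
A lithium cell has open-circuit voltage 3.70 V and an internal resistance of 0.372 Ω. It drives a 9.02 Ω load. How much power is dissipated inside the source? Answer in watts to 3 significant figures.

The internal resistance carries the same current as the load; P_int = I²r.
I = ε / (r + R) = 3.70 / (0.372 + 9.02) = 0.3940 A
P_int = I² r = (0.3940)² × 0.372 = 0.05773 W

0.0577 W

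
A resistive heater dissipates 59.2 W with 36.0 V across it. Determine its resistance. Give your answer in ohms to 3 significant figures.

Rearranging the power relation for the two known quantities gives R = V² / P.
R = (36.0)² / 59.2 = 21.89 Ω

21.9 Ω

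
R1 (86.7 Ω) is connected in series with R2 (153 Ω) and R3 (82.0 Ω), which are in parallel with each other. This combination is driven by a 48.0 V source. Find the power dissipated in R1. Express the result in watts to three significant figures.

Reduce the parallel pair to R_p first; the network is then a simple series string.
R_p = (153×82.0)/(153+82.0) = 53.39 Ω
R_total = 86.7 + 53.39 = 140.1 Ω
I = V / R_total = 48.0 / 140.1 = 0.3426 A
R1 is in the main series path, so its power is I²R1.
P_R1 = (0.3426)² × 86.7 = 10.18 W

10.2 W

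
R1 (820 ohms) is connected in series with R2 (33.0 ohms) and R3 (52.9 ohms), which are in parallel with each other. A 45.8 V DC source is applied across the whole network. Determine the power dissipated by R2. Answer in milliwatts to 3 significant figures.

Collapse R2‖R3 to a single equivalent, reducing the network to two series elements.
R_p = (33.0×52.9)/(33.0+52.9) = 20.32 Ω
R_total = 820 + 20.32 = 840.3 Ω
I = V / R_total = 45.8 / 840.3 = 0.05450 A
Voltage across the parallel pair: V_p = I × R_p = 0.05450 × 20.32 = 1.108 V
With V_p across R2, its power is V_p²/R2.
P_R2 = (1.108)² / 33.0 = 0.03718 W

37.2 mW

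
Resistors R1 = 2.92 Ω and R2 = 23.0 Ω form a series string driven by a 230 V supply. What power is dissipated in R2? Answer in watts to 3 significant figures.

Every series element carries the same I. Get I from the total resistance, then P = I² × R2.
R_total = 2.92 + 23.0 = 25.92 Ω
I = V / R_total = 230 / 25.92 = 8.873 A
P_R2 = I² × R2 = (8.873)² × 23.0 = 1811 W

1810 W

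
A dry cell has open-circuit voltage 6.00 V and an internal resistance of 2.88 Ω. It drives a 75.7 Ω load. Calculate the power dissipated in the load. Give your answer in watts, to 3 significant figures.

0.441 W

Find the circuit current first, then P = I²R for the load (series elements share I).
I = ε / (r + R) = 6.00 / (2.88 + 75.7) = 0.07636 A
P_load = I² R = (0.07636)² × 75.7 = 0.4413 W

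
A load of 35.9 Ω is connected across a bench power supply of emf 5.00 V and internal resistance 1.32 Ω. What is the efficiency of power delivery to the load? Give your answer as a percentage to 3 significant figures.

The source delivers εI, of which I²R reaches the load and I²r is lost; since I is common, η = R/(R+r).
η = R / (R + r) = 35.9 / (35.9 + 1.32) = 0.9645

96.5 %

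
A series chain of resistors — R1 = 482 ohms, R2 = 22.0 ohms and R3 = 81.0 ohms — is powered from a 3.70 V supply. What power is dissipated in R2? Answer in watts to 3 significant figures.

0.000880 W

In a series string the same current flows through every resistor — find that current, then P = I²R for the one we want.
R_total = 482 + 22.0 + 81.0 = 585.0 Ω
I = V / R_total = 3.70 / 585.0 = 0.006325 A
P_R2 = I² × R2 = (0.006325)² × 22.0 = 0.0008801 W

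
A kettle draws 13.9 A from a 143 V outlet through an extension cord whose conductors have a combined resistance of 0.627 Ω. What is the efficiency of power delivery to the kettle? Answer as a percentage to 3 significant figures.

The extension cord carries the full 13.9 A.
P_line = I² R_line = (13.90)² × 0.627 = 121.1 W
P_source = V I = 143 × 13.90 = 1988 W; P_load = 1867 W
η = P_load / P_source = 1867 / 1988 = 0.9391

93.9 %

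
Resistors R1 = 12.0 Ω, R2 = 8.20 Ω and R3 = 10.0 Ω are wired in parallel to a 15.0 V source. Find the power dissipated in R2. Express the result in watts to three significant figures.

R2 sits directly across the source, so P = V²/R with V = 15.0 V.
P_R2 = V² / R2 = (15.0)² / 8.20 Ω = 27.44 W

27.4 W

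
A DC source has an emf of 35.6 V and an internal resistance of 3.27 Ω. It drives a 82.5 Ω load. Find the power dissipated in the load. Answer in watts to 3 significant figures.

14.2 W

The internal resistance and the load are in series, so the same I flows through both; get I from ε/(r+R), then I²R for the load.
I = ε / (r + R) = 35.6 / (3.27 + 82.5) = 0.4151 A
P_load = I² R = (0.4151)² × 82.5 = 14.21 W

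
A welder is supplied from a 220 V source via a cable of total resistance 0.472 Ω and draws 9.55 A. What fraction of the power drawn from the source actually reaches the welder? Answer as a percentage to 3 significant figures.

98.0 %

The cable carries the full 9.55 A.
P_line = I² R_line = (9.550)² × 0.472 = 43.05 W
P_source = V I = 220 × 9.550 = 2101 W; P_load = 2058 W
η = P_load / P_source = 2058 / 2101 = 0.9795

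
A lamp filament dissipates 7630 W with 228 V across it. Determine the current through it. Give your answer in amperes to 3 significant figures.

The two known quantities fix the third via I = P / V.
I = 7630 / 228 = 33.46 A

33.5 A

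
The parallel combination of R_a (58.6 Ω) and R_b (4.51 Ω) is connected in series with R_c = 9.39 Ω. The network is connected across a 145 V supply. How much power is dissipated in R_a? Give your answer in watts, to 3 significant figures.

First find R_p for the parallel pair, then treat R_p + R_c as a series loop.
R_p = (58.6×4.51)/(58.6+4.51) = 4.188 Ω
R_total = R_p + 9.39 = 4.188 + 9.39 = 13.58 Ω
I = V / R_total = 145 / 13.58 = 10.68 A
Voltage across the parallel pair: V_p = I × R_p = 10.68 × 4.188 = 44.72 V
R_a has V_p across it, so P = V_p²/R_a.
P_R_a = (44.72)² / 58.6 = 34.13 W

34.1 W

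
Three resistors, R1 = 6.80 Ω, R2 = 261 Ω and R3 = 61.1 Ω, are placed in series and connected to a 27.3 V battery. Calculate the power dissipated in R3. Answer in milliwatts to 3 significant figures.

421 mW

Series elements share the same current, so find I first, then use P = I²R.
R_total = 6.80 + 261 + 61.1 = 328.9 Ω
I = V / R_total = 27.3 / 328.9 = 0.08300 A
P_R3 = I² × R3 = (0.08300)² × 61.1 = 0.4210 W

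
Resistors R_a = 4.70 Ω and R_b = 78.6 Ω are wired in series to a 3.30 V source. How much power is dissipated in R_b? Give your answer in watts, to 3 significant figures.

In a series string the same current flows through every resistor — find that current, then P = I²R for the one we want.
R_total = 4.70 + 78.6 = 83.30 Ω
I = V / R_total = 3.30 / 83.30 = 0.03962 A
P_R_b = I² × R_b = (0.03962)² × 78.6 = 0.1234 W

0.123 W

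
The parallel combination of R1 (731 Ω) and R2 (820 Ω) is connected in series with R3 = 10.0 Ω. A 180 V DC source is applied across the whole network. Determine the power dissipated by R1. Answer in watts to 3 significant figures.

Reduce the parallel combination to a single R_p; the circuit then becomes R_p in series with the remaining resistor.
R_p = (731×820)/(731+820) = 386.5 Ω
R_total = R_p + 10.0 = 386.5 + 10.0 = 396.5 Ω
I = V / R_total = 180 / 396.5 = 0.4540 A
Voltage across the parallel pair: V_p = I × R_p = 0.4540 × 386.5 = 175.5 V
R1 has V_p across it, so P = V_p²/R1.
P_R1 = (175.5)² / 731 = 42.12 W

42.1 W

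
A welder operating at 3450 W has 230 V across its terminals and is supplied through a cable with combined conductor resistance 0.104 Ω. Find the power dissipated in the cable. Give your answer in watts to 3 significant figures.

23.4 W

Only the current and the line resistance are needed for the I²R loss.
I = P / V = 3450 / 230 = 15.00 A through the cable.
P_line = I² R_line = (15.00)² × 0.104 = 23.40 W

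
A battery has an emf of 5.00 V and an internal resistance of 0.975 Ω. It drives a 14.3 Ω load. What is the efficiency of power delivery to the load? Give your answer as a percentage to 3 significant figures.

93.6 %

Efficiency is P_load / P_total. With a series r and R sharing the same I, P = I²R for each, so η = R/(R+r).
η = R / (R + r) = 14.3 / (14.3 + 0.975) = 0.9362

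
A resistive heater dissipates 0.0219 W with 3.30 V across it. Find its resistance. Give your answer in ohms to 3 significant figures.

497 Ω

From P = V I = I²R = V²/R, with the two given quantities we get R = V² / P.
R = (3.30)² / 0.0219 = 497.3 Ω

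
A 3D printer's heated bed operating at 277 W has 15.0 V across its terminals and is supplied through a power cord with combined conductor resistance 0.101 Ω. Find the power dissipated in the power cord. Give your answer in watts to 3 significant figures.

The power cord and load are in series, so the same current flows in both; the loss is I²R_line.
I = P / V = 277 / 15.0 = 18.47 A through the power cord.
P_line = I² R_line = (18.47)² × 0.101 = 34.44 W

34.4 W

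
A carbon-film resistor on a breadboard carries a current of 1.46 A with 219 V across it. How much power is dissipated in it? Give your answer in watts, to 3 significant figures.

320 W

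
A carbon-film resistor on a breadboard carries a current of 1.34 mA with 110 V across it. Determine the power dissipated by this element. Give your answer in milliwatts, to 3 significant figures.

Both the voltage across and the current through the element are known, so P = V I applies directly.
P = 110 V × 0.001340 A = 0.1474 W

147 mW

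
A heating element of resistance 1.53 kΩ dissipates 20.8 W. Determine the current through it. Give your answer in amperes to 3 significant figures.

The two known quantities fix the third via I = √(P / R).
I = √(20.8 / 1530) = 0.1166 A

0.117 A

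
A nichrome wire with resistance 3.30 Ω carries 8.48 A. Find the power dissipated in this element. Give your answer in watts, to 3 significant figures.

Current and resistance are given, so P = I²R is the direct form.
P = (8.480 A)² × 3.30 Ω = 237.3 W

237 W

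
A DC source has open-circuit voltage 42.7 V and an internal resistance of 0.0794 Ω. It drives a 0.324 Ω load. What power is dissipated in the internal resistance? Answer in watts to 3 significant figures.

890 W

The source's internal resistance is just another series element carrying I; its dissipation is I²r.
I = ε / (r + R) = 42.7 / (0.0794 + 0.324) = 105.9 A
P_int = I² r = (105.9)² × 0.0794 = 889.6 W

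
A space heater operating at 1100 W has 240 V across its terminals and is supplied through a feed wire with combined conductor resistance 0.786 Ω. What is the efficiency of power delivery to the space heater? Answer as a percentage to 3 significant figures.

98.5 %

I = P / V = 1100 / 240 = 4.583 A through the feed wire.
P_line = I² R_line = (4.583)² × 0.786 = 16.51 W
P_source = P_load + P_line = 1100 + 16.51 = 1117 W
η = P_load / P_source = 1100 / 1117 = 0.9852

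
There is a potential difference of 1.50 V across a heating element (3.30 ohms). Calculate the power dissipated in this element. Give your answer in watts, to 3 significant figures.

V and R are stated; P = V²/R avoids computing the current.
P = (1.50 V)² / 3.30 Ω = 0.6818 W

0.682 W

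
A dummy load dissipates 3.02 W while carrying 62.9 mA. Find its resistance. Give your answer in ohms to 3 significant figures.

763 Ω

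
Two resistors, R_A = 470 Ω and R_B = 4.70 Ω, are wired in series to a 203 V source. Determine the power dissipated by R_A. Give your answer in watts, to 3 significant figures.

In a series string the same current flows through every resistor — find that current, then P = I²R for the one we want.
R_total = 470 + 4.70 = 474.7 Ω
I = V / R_total = 203 / 474.7 = 0.4276 A
P_R_A = I² × R_A = (0.4276)² × 470 = 85.95 W

86.0 W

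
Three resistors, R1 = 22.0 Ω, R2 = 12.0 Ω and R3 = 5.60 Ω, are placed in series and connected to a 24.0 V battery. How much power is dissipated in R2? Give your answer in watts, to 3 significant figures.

4.41 W

Every series element carries the same I. Get I from the total resistance, then P = I² × R2.
R_total = 22.0 + 12.0 + 5.60 = 39.60 Ω
I = V / R_total = 24.0 / 39.60 = 0.6061 A
P_R2 = I² × R2 = (0.6061)² × 12.0 = 4.408 W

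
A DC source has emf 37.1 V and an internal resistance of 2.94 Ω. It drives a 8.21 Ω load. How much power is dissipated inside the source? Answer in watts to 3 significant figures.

32.5 W

The source's internal resistance is just another series element carrying I; its dissipation is I²r.
I = ε / (r + R) = 37.1 / (2.94 + 8.21) = 3.327 A
P_int = I² r = (3.327)² × 2.94 = 32.55 W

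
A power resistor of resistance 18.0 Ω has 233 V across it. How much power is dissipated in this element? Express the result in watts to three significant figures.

With V across and R both known, P = V²/R gives the dissipation directly.
P = (233 V)² / 18.0 Ω = 3016 W

3020 W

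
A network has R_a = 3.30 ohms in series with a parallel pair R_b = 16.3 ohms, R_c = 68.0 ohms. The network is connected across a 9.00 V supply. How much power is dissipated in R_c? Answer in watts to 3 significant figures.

0.761 W

First combine the parallel branches into one equivalent R_p, then R_a + R_p is a series pair.
R_p = (16.3×68.0)/(16.3+68.0) = 13.15 Ω
R_total = 3.30 + 13.15 = 16.45 Ω
I = V / R_total = 9.00 / 16.45 = 0.5472 A
Voltage across the parallel pair: V_p = I × R_p = 0.5472 × 13.15 = 7.194 V
With V_p across R_c, its power is V_p²/R_c.
P_R_c = (7.194)² / 68.0 = 0.7612 W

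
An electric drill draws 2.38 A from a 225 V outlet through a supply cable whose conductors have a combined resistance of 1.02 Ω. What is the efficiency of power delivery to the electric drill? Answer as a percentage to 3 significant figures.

The supply cable carries the full 2.38 A.
P_line = I² R_line = (2.380)² × 1.02 = 5.778 W
P_source = V I = 225 × 2.380 = 535.5 W; P_load = 529.7 W
η = P_load / P_source = 529.7 / 535.5 = 0.9892

98.9 %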